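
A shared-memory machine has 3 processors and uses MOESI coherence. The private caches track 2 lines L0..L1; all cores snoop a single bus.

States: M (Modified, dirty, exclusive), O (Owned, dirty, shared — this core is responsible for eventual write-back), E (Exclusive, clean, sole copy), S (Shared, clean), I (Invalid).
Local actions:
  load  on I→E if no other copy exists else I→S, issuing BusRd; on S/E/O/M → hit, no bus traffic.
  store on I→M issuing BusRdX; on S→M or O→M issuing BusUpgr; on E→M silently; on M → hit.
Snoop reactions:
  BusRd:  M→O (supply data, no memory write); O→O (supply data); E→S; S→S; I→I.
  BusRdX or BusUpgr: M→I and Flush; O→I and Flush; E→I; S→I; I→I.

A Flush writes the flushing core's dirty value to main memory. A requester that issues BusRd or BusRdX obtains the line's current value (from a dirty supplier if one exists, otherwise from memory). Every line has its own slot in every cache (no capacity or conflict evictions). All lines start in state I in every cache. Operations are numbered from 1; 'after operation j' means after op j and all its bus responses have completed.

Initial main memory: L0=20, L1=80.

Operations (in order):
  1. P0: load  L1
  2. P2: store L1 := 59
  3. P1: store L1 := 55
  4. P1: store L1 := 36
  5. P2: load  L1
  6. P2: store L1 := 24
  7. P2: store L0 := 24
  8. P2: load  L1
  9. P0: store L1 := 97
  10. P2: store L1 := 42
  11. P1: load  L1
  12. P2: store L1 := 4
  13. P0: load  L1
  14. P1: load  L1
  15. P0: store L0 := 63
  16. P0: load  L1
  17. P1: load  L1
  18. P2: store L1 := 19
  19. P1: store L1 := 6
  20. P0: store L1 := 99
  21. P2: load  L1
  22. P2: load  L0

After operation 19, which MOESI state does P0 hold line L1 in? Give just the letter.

state = I

step 1: P0: load  L1  ⟶  EII  (L1)  txn=BusRd  M[L1]=80
step 2: P2: store L1 := 59  ⟶  IIM  (L1)  txn=BusRdX  M[L1]=80
step 3: P1: store L1 := 55  ⟶  IMI  (L1)  txn=BusRdX+Flush  M[L1]=59
step 4: P1: store L1 := 36  ⟶  IMI  (L1)  txn=∅  M[L1]=59
step 5: P2: load  L1  ⟶  IOS  (L1)  txn=BusRd  M[L1]=59
step 6: P2: store L1 := 24  ⟶  IIM  (L1)  txn=BusUpgr+Flush  M[L1]=36
step 7: P2: store L0 := 24  ⟶  IIM  (L0)  txn=BusRdX  M[L0]=20
step 8: P2: load  L1  ⟶  IIM  (L1)  txn=∅  M[L1]=36
step 9: P0: store L1 := 97  ⟶  MII  (L1)  txn=BusRdX+Flush  M[L1]=24
step 10: P2: store L1 := 42  ⟶  IIM  (L1)  txn=BusRdX+Flush  M[L1]=97
step 11: P1: load  L1  ⟶  ISO  (L1)  txn=BusRd  M[L1]=97
step 12: P2: store L1 := 4  ⟶  IIM  (L1)  txn=BusUpgr  M[L1]=97
step 13: P0: load  L1  ⟶  SIO  (L1)  txn=BusRd  M[L1]=97
step 14: P1: load  L1  ⟶  SSO  (L1)  txn=BusRd  M[L1]=97
step 15: P0: store L0 := 63  ⟶  MII  (L0)  txn=BusRdX+Flush  M[L0]=24
step 16: P0: load  L1  ⟶  SSO  (L1)  txn=∅  M[L1]=97
step 17: P1: load  L1  ⟶  SSO  (L1)  txn=∅  M[L1]=97
step 18: P2: store L1 := 19  ⟶  IIM  (L1)  txn=BusUpgr  M[L1]=97
step 19: P1: store L1 := 6  ⟶  IMI  (L1)  txn=BusRdX+Flush  M[L1]=19
step 20: P0: store L1 := 99  ⟶  MII  (L1)  txn=BusRdX+Flush  M[L1]=6
step 21: P2: load  L1  ⟶  OIS  (L1)  txn=BusRd  M[L1]=6
step 22: P2: load  L0  ⟶  OIS  (L0)  txn=BusRd  M[L0]=24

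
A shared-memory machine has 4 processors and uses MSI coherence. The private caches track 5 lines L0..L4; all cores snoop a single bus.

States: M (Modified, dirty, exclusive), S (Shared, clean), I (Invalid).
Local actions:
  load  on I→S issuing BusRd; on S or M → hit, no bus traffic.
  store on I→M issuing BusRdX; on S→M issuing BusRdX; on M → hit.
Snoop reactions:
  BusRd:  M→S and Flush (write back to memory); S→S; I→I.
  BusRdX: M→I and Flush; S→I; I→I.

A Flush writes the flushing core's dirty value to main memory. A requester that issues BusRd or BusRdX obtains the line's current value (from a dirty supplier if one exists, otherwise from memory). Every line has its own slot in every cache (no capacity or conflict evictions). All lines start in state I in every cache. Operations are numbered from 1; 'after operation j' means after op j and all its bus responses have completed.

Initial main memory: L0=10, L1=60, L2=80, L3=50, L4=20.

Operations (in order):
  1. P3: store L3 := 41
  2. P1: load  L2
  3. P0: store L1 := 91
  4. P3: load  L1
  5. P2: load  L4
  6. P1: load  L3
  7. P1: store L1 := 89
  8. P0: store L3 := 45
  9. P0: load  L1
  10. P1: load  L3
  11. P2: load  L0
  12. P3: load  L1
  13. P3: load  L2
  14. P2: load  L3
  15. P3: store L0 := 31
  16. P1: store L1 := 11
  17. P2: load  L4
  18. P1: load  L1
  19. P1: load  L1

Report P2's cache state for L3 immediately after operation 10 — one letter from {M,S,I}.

1. P3: store L3 := 41  bus=[BusRdX]  L3: P0=I P1=I P2=I P3=M  mem[L3]=50
2. P1: load  L2  bus=[BusRd]  L2: P0=I P1=S P2=I P3=I  mem[L2]=80
3. P0: store L1 := 91  bus=[BusRdX]  L1: P0=M P1=I P2=I P3=I  mem[L1]=60
4. P3: load  L1  bus=[BusRd,Flush]  L1: P0=S P1=I P2=I P3=S  mem[L1]=91
5. P2: load  L4  bus=[BusRd]  L4: P0=I P1=I P2=S P3=I  mem[L4]=20
6. P1: load  L3  bus=[BusRd,Flush]  L3: P0=I P1=S P2=I P3=S  mem[L3]=41
7. P1: store L1 := 89  bus=[BusRdX]  L1: P0=I P1=M P2=I P3=I  mem[L1]=91
8. P0: store L3 := 45  bus=[BusRdX]  L3: P0=M P1=I P2=I P3=I  mem[L3]=41
9. P0: load  L1  bus=[BusRd,Flush]  L1: P0=S P1=S P2=I P3=I  mem[L1]=89
10. P1: load  L3  bus=[BusRd,Flush]  L3: P0=S P1=S P2=I P3=I  mem[L3]=45
11. P2: load  L0  bus=[BusRd]  L0: P0=I P1=I P2=S P3=I  mem[L0]=10
12. P3: load  L1  bus=[BusRd]  L1: P0=S P1=S P2=I P3=S  mem[L1]=89
13. P3: load  L2  bus=[BusRd]  L2: P0=I P1=S P2=I P3=S  mem[L2]=80
14. P2: load  L3  bus=[BusRd]  L3: P0=S P1=S P2=S P3=I  mem[L3]=45
15. P3: store L0 := 31  bus=[BusRdX]  L0: P0=I P1=I P2=I P3=M  mem[L0]=10
16. P1: store L1 := 11  bus=[BusRdX]  L1: P0=I P1=M P2=I P3=I  mem[L1]=89
17. P2: load  L4  bus=[-]  L4: P0=I P1=I P2=S P3=I  mem[L4]=20
18. P1: load  L1  bus=[-]  L1: P0=I P1=M P2=I P3=I  mem[L1]=89
19. P1: load  L1  bus=[-]  L1: P0=I P1=M P2=I P3=I  mem[L1]=89

state = I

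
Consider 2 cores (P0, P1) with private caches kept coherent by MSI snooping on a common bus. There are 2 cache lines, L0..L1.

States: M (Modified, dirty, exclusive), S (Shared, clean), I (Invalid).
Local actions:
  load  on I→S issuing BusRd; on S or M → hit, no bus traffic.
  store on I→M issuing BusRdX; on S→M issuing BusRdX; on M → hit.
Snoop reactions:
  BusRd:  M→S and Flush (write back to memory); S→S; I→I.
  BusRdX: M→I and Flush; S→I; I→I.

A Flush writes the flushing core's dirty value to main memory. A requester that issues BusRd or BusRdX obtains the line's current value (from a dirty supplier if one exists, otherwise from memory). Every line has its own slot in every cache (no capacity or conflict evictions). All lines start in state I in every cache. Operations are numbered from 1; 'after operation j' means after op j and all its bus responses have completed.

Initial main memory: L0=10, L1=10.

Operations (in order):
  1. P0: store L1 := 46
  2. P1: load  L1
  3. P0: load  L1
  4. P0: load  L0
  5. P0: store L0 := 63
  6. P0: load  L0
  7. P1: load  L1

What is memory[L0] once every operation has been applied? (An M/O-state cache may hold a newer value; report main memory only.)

  op1 P0: store L1 := 46 → M/I on L1; bus BusRdX; mem=10
  op2 P1: load  L1 → S/S on L1; bus BusRd Flush; mem=46
  op3 P0: load  L1 → S/S on L1; bus (none); mem=46
  op4 P0: load  L0 → S/I on L0; bus BusRd; mem=10
  op5 P0: store L0 := 63 → M/I on L0; bus BusRdX; mem=10
  op6 P0: load  L0 → M/I on L0; bus (none); mem=10
  op7 P1: load  L1 → S/S on L1; bus (none); mem=46

memory[L0] = 10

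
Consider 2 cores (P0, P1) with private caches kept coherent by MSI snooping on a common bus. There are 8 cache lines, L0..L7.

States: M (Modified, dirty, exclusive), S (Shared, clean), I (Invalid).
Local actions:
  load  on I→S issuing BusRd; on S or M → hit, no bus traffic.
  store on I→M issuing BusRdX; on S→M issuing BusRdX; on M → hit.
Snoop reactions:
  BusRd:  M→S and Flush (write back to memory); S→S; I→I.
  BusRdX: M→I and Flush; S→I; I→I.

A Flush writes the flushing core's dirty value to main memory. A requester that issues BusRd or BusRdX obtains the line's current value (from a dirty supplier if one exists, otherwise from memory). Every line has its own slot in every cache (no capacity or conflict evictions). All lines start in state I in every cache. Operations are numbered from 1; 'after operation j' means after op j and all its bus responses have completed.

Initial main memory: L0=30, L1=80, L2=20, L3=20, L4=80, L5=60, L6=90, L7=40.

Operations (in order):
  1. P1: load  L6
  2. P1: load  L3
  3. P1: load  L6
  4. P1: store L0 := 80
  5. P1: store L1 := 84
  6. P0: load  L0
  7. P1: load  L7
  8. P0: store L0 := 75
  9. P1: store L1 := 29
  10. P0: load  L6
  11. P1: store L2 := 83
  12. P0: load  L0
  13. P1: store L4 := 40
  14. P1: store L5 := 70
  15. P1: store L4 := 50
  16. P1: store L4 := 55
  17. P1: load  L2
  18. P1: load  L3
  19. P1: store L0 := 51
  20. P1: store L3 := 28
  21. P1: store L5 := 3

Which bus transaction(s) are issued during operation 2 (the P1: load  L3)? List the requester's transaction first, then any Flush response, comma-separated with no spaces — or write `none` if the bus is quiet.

  op1 P1: load  L6 → I/S on L6; bus BusRd; mem=90
  op2 P1: load  L3 → I/S on L3; bus BusRd; mem=20
  op3 P1: load  L6 → I/S on L6; bus (none); mem=90
  op4 P1: store L0 := 80 → I/M on L0; bus BusRdX; mem=30
  op5 P1: store L1 := 84 → I/M on L1; bus BusRdX; mem=80
  op6 P0: load  L0 → S/S on L0; bus BusRd Flush; mem=80
  op7 P1: load  L7 → I/S on L7; bus BusRd; mem=40
  op8 P0: store L0 := 75 → M/I on L0; bus BusRdX; mem=80
  op9 P1: store L1 := 29 → I/M on L1; bus (none); mem=80
  op10 P0: load  L6 → S/S on L6; bus BusRd; mem=90
  op11 P1: store L2 := 83 → I/M on L2; bus BusRdX; mem=20
  op12 P0: load  L0 → M/I on L0; bus (none); mem=80
  op13 P1: store L4 := 40 → I/M on L4; bus BusRdX; mem=80
  op14 P1: store L5 := 70 → I/M on L5; bus BusRdX; mem=60
  op15 P1: store L4 := 50 → I/M on L4; bus (none); mem=80
  op16 P1: store L4 := 55 → I/M on L4; bus (none); mem=80
  op17 P1: load  L2 → I/M on L2; bus (none); mem=20
  op18 P1: load  L3 → I/S on L3; bus (none); mem=20
  op19 P1: store L0 := 51 → I/M on L0; bus BusRdX Flush; mem=75
  op20 P1: store L3 := 28 → I/M on L3; bus BusRdX; mem=20
  op21 P1: store L5 := 3 → I/M on L5; bus (none); mem=60

bus = BusRd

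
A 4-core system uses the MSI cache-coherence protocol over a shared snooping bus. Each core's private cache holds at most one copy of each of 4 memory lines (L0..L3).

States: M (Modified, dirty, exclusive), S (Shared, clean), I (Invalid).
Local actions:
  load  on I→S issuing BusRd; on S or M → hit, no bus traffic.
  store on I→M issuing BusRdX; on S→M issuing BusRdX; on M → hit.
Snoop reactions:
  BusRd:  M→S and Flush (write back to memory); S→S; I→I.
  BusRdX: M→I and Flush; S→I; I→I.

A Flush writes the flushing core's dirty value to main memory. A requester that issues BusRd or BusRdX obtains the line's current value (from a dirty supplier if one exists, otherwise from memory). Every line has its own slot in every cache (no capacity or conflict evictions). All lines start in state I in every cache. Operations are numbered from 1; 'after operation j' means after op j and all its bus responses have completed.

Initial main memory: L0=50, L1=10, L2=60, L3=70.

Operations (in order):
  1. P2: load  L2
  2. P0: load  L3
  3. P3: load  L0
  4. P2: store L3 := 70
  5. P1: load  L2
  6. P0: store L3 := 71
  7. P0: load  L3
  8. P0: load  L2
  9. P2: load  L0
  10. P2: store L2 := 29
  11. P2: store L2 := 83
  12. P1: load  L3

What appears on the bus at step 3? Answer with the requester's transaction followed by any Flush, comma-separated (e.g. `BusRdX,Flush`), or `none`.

bus = BusRd

  op1 P2: load  L2 → I/I/S/I on L2; bus BusRd; mem=60
  op2 P0: load  L3 → S/I/I/I on L3; bus BusRd; mem=70
  op3 P3: load  L0 → I/I/I/S on L0; bus BusRd; mem=50
  op4 P2: store L3 := 70 → I/I/M/I on L3; bus BusRdX; mem=70
  op5 P1: load  L2 → I/S/S/I on L2; bus BusRd; mem=60
  op6 P0: store L3 := 71 → M/I/I/I on L3; bus BusRdX Flush; mem=70
  op7 P0: load  L3 → M/I/I/I on L3; bus (none); mem=70
  op8 P0: load  L2 → S/S/S/I on L2; bus BusRd; mem=60
  op9 P2: load  L0 → I/I/S/S on L0; bus BusRd; mem=50
  op10 P2: store L2 := 29 → I/I/M/I on L2; bus BusRdX; mem=60
  op11 P2: store L2 := 83 → I/I/M/I on L2; bus (none); mem=60
  op12 P1: load  L3 → S/S/I/I on L3; bus BusRd Flush; mem=71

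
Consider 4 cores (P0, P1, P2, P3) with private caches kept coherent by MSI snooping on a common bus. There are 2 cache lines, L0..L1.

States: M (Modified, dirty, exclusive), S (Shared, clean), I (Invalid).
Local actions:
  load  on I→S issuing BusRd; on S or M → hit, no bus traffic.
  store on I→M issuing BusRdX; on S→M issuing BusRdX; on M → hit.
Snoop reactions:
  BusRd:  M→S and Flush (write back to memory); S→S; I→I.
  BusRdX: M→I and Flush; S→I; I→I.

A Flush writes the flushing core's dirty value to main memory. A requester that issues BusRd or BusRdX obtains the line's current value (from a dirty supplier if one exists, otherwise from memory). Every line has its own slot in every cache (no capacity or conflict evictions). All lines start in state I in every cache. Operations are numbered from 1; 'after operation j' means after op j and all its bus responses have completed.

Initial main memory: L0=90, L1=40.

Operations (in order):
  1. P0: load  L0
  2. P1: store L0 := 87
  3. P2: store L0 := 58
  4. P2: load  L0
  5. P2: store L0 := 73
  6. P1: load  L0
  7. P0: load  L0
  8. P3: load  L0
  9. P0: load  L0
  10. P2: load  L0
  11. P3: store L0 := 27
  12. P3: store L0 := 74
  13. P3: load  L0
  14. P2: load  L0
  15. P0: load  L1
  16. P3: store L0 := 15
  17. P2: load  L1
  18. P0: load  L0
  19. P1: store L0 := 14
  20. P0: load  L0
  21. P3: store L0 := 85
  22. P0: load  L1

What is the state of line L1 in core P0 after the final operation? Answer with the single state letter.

state = S

[1] P0: load  L0 | P0:S(90), P1:I, P2:I, P3:I | bus: BusRd
[2] P1: store L0 := 87 | P0:I, P1:M(87), P2:I, P3:I | bus: BusRdX
[3] P2: store L0 := 58 | P0:I, P1:I, P2:M(58), P3:I | bus: BusRdX,Flush
[4] P2: load  L0 | P0:I, P1:I, P2:M(58), P3:I | bus: none
[5] P2: store L0 := 73 | P0:I, P1:I, P2:M(73), P3:I | bus: none
[6] P1: load  L0 | P0:I, P1:S(73), P2:S(73), P3:I | bus: BusRd,Flush
[7] P0: load  L0 | P0:S(73), P1:S(73), P2:S(73), P3:I | bus: BusRd
[8] P3: load  L0 | P0:S(73), P1:S(73), P2:S(73), P3:S(73) | bus: BusRd
[9] P0: load  L0 | P0:S(73), P1:S(73), P2:S(73), P3:S(73) | bus: none
[10] P2: load  L0 | P0:S(73), P1:S(73), P2:S(73), P3:S(73) | bus: none
[11] P3: store L0 := 27 | P0:I, P1:I, P2:I, P3:M(27) | bus: BusRdX
[12] P3: store L0 := 74 | P0:I, P1:I, P2:I, P3:M(74) | bus: none
[13] P3: load  L0 | P0:I, P1:I, P2:I, P3:M(74) | bus: none
[14] P2: load  L0 | P0:I, P1:I, P2:S(74), P3:S(74) | bus: BusRd,Flush
[15] P0: load  L1 | P0:S(40), P1:I, P2:I, P3:I | bus: BusRd
[16] P3: store L0 := 15 | P0:I, P1:I, P2:I, P3:M(15) | bus: BusRdX
[17] P2: load  L1 | P0:S(40), P1:I, P2:S(40), P3:I | bus: BusRd
[18] P0: load  L0 | P0:S(15), P1:I, P2:I, P3:S(15) | bus: BusRd,Flush
[19] P1: store L0 := 14 | P0:I, P1:M(14), P2:I, P3:I | bus: BusRdX
[20] P0: load  L0 | P0:S(14), P1:S(14), P2:I, P3:I | bus: BusRd,Flush
[21] P3: store L0 := 85 | P0:I, P1:I, P2:I, P3:M(85) | bus: BusRdX
[22] P0: load  L1 | P0:S(40), P1:I, P2:S(40), P3:I | bus: none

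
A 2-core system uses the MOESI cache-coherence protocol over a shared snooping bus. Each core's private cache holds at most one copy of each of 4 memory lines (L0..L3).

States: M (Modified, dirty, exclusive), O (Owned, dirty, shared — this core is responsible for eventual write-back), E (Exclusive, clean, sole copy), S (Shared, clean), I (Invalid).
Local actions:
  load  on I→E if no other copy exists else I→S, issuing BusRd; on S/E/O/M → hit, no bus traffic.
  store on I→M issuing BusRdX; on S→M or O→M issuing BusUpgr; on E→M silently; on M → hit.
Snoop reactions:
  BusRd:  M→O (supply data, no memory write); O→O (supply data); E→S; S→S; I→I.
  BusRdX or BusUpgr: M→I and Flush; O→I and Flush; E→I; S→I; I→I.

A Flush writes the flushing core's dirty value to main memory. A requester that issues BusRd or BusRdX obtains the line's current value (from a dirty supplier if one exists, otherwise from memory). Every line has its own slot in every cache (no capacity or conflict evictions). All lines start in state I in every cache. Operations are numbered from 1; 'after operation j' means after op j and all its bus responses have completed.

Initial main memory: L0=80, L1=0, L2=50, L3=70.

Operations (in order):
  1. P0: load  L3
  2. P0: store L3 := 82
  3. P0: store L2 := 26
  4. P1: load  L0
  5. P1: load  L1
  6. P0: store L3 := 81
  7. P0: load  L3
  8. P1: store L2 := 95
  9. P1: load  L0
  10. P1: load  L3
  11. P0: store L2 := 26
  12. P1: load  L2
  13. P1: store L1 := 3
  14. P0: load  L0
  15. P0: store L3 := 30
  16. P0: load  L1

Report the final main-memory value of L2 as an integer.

[1] P0: load  L3 | P0:E(70), P1:I | bus: BusRd
[2] P0: store L3 := 82 | P0:M(82), P1:I | bus: none
[3] P0: store L2 := 26 | P0:M(26), P1:I | bus: BusRdX
[4] P1: load  L0 | P0:I, P1:E(80) | bus: BusRd
[5] P1: load  L1 | P0:I, P1:E(0) | bus: BusRd
[6] P0: store L3 := 81 | P0:M(81), P1:I | bus: none
[7] P0: load  L3 | P0:M(81), P1:I | bus: none
[8] P1: store L2 := 95 | P0:I, P1:M(95) | bus: BusRdX,Flush
[9] P1: load  L0 | P0:I, P1:E(80) | bus: none
[10] P1: load  L3 | P0:O(81), P1:S(81) | bus: BusRd
[11] P0: store L2 := 26 | P0:M(26), P1:I | bus: BusRdX,Flush
[12] P1: load  L2 | P0:O(26), P1:S(26) | bus: BusRd
[13] P1: store L1 := 3 | P0:I, P1:M(3) | bus: none
[14] P0: load  L0 | P0:S(80), P1:S(80) | bus: BusRd
[15] P0: store L3 := 30 | P0:M(30), P1:I | bus: BusUpgr
[16] P0: load  L1 | P0:S(3), P1:O(3) | bus: BusRd

memory[L2] = 95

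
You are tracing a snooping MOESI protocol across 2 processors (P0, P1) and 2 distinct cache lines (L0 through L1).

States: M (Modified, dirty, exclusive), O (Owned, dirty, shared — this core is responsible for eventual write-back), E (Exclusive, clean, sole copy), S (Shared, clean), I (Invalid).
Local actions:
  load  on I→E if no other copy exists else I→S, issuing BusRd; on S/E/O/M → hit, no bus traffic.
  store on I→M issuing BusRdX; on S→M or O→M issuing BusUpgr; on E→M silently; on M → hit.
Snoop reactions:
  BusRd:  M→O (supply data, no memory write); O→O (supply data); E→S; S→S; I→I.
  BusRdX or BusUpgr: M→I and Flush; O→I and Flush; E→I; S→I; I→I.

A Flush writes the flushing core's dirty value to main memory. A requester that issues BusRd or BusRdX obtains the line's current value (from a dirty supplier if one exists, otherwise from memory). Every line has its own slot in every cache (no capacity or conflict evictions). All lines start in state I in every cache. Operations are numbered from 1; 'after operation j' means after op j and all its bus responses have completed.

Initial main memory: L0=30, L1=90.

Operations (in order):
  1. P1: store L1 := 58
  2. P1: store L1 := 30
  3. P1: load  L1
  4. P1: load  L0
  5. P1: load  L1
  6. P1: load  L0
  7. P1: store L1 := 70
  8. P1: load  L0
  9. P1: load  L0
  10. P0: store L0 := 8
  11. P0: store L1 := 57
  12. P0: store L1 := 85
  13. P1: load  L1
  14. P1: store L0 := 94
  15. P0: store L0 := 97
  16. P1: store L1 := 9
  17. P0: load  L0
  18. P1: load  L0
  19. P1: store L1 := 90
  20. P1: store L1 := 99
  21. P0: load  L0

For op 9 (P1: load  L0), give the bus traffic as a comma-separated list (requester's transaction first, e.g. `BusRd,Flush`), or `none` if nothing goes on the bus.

step 1: P1: store L1 := 58  ⟶  IM  (L1)  txn=BusRdX  M[L1]=90
step 2: P1: store L1 := 30  ⟶  IM  (L1)  txn=∅  M[L1]=90
step 3: P1: load  L1  ⟶  IM  (L1)  txn=∅  M[L1]=90
step 4: P1: load  L0  ⟶  IE  (L0)  txn=BusRd  M[L0]=30
step 5: P1: load  L1  ⟶  IM  (L1)  txn=∅  M[L1]=90
step 6: P1: load  L0  ⟶  IE  (L0)  txn=∅  M[L0]=30
step 7: P1: store L1 := 70  ⟶  IM  (L1)  txn=∅  M[L1]=90
step 8: P1: load  L0  ⟶  IE  (L0)  txn=∅  M[L0]=30
step 9: P1: load  L0  ⟶  IE  (L0)  txn=∅  M[L0]=30
step 10: P0: store L0 := 8  ⟶  MI  (L0)  txn=BusRdX  M[L0]=30
step 11: P0: store L1 := 57  ⟶  MI  (L1)  txn=BusRdX+Flush  M[L1]=70
step 12: P0: store L1 := 85  ⟶  MI  (L1)  txn=∅  M[L1]=70
step 13: P1: load  L1  ⟶  OS  (L1)  txn=BusRd  M[L1]=70
step 14: P1: store L0 := 94  ⟶  IM  (L0)  txn=BusRdX+Flush  M[L0]=8
step 15: P0: store L0 := 97  ⟶  MI  (L0)  txn=BusRdX+Flush  M[L0]=94
step 16: P1: store L1 := 9  ⟶  IM  (L1)  txn=BusUpgr+Flush  M[L1]=85
step 17: P0: load  L0  ⟶  MI  (L0)  txn=∅  M[L0]=94
step 18: P1: load  L0  ⟶  OS  (L0)  txn=BusRd  M[L0]=94
step 19: P1: store L1 := 90  ⟶  IM  (L1)  txn=∅  M[L1]=85
step 20: P1: store L1 := 99  ⟶  IM  (L1)  txn=∅  M[L1]=85
step 21: P0: load  L0  ⟶  OS  (L0)  txn=∅  M[L0]=94

bus = none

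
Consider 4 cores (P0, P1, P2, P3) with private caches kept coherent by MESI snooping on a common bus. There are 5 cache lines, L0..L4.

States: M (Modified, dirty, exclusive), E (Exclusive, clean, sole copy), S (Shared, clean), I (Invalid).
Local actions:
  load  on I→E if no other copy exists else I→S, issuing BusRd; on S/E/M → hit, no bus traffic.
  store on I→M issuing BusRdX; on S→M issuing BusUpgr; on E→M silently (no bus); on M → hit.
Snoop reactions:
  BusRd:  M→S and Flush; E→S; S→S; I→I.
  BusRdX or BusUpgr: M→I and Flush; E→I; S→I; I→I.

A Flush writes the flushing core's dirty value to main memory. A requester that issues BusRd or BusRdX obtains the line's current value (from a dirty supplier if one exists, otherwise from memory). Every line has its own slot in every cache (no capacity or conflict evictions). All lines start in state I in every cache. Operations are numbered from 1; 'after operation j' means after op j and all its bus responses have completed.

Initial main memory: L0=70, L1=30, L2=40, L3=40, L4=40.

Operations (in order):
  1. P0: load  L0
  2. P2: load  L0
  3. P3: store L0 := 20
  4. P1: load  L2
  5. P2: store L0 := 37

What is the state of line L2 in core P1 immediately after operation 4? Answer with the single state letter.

1. P0: load  L0  bus=[BusRd]  L0: P0=E P1=I P2=I P3=I  mem[L0]=70
2. P2: load  L0  bus=[BusRd]  L0: P0=S P1=I P2=S P3=I  mem[L0]=70
3. P3: store L0 := 20  bus=[BusRdX]  L0: P0=I P1=I P2=I P3=M  mem[L0]=70
4. P1: load  L2  bus=[BusRd]  L2: P0=I P1=E P2=I P3=I  mem[L2]=40
5. P2: store L0 := 37  bus=[BusRdX,Flush]  L0: P0=I P1=I P2=M P3=I  mem[L0]=20

state = E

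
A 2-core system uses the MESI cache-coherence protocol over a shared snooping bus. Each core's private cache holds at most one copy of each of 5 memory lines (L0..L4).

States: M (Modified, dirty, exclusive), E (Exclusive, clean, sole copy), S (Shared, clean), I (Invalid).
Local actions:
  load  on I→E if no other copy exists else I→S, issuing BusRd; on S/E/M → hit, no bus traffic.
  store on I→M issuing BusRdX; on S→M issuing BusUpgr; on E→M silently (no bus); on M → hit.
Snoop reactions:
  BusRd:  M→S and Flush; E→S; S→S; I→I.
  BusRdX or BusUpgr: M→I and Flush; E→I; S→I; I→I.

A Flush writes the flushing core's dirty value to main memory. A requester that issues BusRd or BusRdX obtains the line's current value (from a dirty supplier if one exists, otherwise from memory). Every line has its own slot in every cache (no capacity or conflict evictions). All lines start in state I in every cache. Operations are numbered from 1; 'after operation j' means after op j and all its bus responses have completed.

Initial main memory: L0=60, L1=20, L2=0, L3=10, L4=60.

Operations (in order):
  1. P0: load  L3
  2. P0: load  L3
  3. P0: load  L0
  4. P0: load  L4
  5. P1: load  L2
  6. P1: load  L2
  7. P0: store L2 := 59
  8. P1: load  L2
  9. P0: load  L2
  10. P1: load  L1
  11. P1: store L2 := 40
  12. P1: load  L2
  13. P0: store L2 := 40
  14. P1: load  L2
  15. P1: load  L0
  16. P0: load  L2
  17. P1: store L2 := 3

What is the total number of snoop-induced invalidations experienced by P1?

  op1 P0: load  L3 → E/I on L3; bus BusRd; mem=10
  op2 P0: load  L3 → E/I on L3; bus (none); mem=10
  op3 P0: load  L0 → E/I on L0; bus BusRd; mem=60
  op4 P0: load  L4 → E/I on L4; bus BusRd; mem=60
  op5 P1: load  L2 → I/E on L2; bus BusRd; mem=0
  op6 P1: load  L2 → I/E on L2; bus (none); mem=0
  op7 P0: store L2 := 59 → M/I on L2; bus BusRdX; mem=0
  op8 P1: load  L2 → S/S on L2; bus BusRd Flush; mem=59
  op9 P0: load  L2 → S/S on L2; bus (none); mem=59
  op10 P1: load  L1 → I/E on L1; bus BusRd; mem=20
  op11 P1: store L2 := 40 → I/M on L2; bus BusUpgr; mem=59
  op12 P1: load  L2 → I/M on L2; bus (none); mem=59
  op13 P0: store L2 := 40 → M/I on L2; bus BusRdX Flush; mem=40
  op14 P1: load  L2 → S/S on L2; bus BusRd Flush; mem=40
  op15 P1: load  L0 → S/S on L0; bus BusRd; mem=60
  op16 P0: load  L2 → S/S on L2; bus (none); mem=40
  op17 P1: store L2 := 3 → I/M on L2; bus BusUpgr; mem=40

invalidations = 2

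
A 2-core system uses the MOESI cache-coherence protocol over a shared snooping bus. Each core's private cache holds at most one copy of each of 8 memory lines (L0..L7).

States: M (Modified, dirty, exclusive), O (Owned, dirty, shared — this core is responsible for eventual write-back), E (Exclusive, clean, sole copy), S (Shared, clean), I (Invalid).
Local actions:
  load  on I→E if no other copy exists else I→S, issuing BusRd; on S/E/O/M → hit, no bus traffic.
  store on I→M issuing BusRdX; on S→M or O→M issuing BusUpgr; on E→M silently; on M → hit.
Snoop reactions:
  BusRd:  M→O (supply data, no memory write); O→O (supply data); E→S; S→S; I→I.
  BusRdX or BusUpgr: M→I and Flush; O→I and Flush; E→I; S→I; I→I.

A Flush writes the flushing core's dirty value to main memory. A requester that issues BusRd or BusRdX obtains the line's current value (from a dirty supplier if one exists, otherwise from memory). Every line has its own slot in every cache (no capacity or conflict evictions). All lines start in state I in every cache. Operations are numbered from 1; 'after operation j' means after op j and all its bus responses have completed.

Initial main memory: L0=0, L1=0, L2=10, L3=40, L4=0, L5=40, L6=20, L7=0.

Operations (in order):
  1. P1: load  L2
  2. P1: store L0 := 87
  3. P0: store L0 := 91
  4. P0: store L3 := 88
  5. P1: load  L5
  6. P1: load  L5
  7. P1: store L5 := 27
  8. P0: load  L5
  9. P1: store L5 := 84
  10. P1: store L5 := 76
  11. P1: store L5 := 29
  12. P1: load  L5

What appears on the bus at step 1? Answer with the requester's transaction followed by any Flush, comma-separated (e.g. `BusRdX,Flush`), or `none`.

bus = BusRd

[1] P1: load  L2 | P0:I, P1:E(10) | bus: BusRd
[2] P1: store L0 := 87 | P0:I, P1:M(87) | bus: BusRdX
[3] P0: store L0 := 91 | P0:M(91), P1:I | bus: BusRdX,Flush
[4] P0: store L3 := 88 | P0:M(88), P1:I | bus: BusRdX
[5] P1: load  L5 | P0:I, P1:E(40) | bus: BusRd
[6] P1: load  L5 | P0:I, P1:E(40) | bus: none
[7] P1: store L5 := 27 | P0:I, P1:M(27) | bus: none
[8] P0: load  L5 | P0:S(27), P1:O(27) | bus: BusRd
[9] P1: store L5 := 84 | P0:I, P1:M(84) | bus: BusUpgr
[10] P1: store L5 := 76 | P0:I, P1:M(76) | bus: none
[11] P1: store L5 := 29 | P0:I, P1:M(29) | bus: none
[12] P1: load  L5 | P0:I, P1:M(29) | bus: none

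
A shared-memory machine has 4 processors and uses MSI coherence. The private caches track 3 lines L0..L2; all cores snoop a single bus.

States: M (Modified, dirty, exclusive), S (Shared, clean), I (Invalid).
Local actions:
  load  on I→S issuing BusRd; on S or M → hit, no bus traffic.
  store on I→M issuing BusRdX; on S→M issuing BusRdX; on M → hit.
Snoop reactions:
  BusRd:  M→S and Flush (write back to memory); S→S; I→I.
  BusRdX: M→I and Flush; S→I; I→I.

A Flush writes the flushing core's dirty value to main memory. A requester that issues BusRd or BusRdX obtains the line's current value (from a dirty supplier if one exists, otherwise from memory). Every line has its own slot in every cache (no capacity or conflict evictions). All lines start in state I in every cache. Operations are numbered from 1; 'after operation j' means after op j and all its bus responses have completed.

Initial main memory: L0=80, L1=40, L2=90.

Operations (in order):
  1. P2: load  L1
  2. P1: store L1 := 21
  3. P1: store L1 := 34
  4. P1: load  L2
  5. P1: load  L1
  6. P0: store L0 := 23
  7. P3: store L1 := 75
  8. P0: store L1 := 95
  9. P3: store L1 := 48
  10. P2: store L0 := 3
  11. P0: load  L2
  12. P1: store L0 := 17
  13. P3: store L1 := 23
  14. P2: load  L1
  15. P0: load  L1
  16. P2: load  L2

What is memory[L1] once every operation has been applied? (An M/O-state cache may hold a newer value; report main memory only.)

memory[L1] = 23

[1] P2: load  L1 | P0:I, P1:I, P2:S(40), P3:I | bus: BusRd
[2] P1: store L1 := 21 | P0:I, P1:M(21), P2:I, P3:I | bus: BusRdX
[3] P1: store L1 := 34 | P0:I, P1:M(34), P2:I, P3:I | bus: none
[4] P1: load  L2 | P0:I, P1:S(90), P2:I, P3:I | bus: BusRd
[5] P1: load  L1 | P0:I, P1:M(34), P2:I, P3:I | bus: none
[6] P0: store L0 := 23 | P0:M(23), P1:I, P2:I, P3:I | bus: BusRdX
[7] P3: store L1 := 75 | P0:I, P1:I, P2:I, P3:M(75) | bus: BusRdX,Flush
[8] P0: store L1 := 95 | P0:M(95), P1:I, P2:I, P3:I | bus: BusRdX,Flush
[9] P3: store L1 := 48 | P0:I, P1:I, P2:I, P3:M(48) | bus: BusRdX,Flush
[10] P2: store L0 := 3 | P0:I, P1:I, P2:M(3), P3:I | bus: BusRdX,Flush
[11] P0: load  L2 | P0:S(90), P1:S(90), P2:I, P3:I | bus: BusRd
[12] P1: store L0 := 17 | P0:I, P1:M(17), P2:I, P3:I | bus: BusRdX,Flush
[13] P3: store L1 := 23 | P0:I, P1:I, P2:I, P3:M(23) | bus: none
[14] P2: load  L1 | P0:I, P1:I, P2:S(23), P3:S(23) | bus: BusRd,Flush
[15] P0: load  L1 | P0:S(23), P1:I, P2:S(23), P3:S(23) | bus: BusRd
[16] P2: load  L2 | P0:S(90), P1:S(90), P2:S(90), P3:I | bus: BusRd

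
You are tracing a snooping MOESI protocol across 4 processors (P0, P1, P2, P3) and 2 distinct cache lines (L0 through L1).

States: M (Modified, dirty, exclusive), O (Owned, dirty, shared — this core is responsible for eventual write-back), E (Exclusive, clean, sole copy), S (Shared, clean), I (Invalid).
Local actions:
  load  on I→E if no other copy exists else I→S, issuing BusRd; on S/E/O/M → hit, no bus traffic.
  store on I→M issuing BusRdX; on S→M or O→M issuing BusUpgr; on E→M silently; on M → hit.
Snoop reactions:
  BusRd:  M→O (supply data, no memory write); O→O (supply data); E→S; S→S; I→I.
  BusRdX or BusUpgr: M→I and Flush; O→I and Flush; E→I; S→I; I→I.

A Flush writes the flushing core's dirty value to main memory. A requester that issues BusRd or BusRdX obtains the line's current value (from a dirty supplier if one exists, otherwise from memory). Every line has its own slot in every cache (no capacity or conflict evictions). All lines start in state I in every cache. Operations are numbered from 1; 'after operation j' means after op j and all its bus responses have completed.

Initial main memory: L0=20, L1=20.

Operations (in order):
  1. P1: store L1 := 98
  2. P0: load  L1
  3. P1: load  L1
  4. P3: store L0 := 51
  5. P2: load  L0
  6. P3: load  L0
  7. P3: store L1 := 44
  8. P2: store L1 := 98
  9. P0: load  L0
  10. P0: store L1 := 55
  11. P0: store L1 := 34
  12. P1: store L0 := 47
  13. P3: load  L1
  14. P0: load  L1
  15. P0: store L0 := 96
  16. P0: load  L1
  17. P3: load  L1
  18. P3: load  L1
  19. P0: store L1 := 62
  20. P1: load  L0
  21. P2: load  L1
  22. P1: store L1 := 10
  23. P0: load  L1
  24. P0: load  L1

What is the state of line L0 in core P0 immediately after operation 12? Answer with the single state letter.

state = I

step 1: P1: store L1 := 98  ⟶  IMII  (L1)  txn=BusRdX  M[L1]=20
step 2: P0: load  L1  ⟶  SOII  (L1)  txn=BusRd  M[L1]=20
step 3: P1: load  L1  ⟶  SOII  (L1)  txn=∅  M[L1]=20
step 4: P3: store L0 := 51  ⟶  IIIM  (L0)  txn=BusRdX  M[L0]=20
step 5: P2: load  L0  ⟶  IISO  (L0)  txn=BusRd  M[L0]=20
step 6: P3: load  L0  ⟶  IISO  (L0)  txn=∅  M[L0]=20
step 7: P3: store L1 := 44  ⟶  IIIM  (L1)  txn=BusRdX+Flush  M[L1]=98
step 8: P2: store L1 := 98  ⟶  IIMI  (L1)  txn=BusRdX+Flush  M[L1]=44
step 9: P0: load  L0  ⟶  SISO  (L0)  txn=BusRd  M[L0]=20
step 10: P0: store L1 := 55  ⟶  MIII  (L1)  txn=BusRdX+Flush  M[L1]=98
step 11: P0: store L1 := 34  ⟶  MIII  (L1)  txn=∅  M[L1]=98
step 12: P1: store L0 := 47  ⟶  IMII  (L0)  txn=BusRdX+Flush  M[L0]=51
step 13: P3: load  L1  ⟶  OIIS  (L1)  txn=BusRd  M[L1]=98
step 14: P0: load  L1  ⟶  OIIS  (L1)  txn=∅  M[L1]=98
step 15: P0: store L0 := 96  ⟶  MIII  (L0)  txn=BusRdX+Flush  M[L0]=47
step 16: P0: load  L1  ⟶  OIIS  (L1)  txn=∅  M[L1]=98
step 17: P3: load  L1  ⟶  OIIS  (L1)  txn=∅  M[L1]=98
step 18: P3: load  L1  ⟶  OIIS  (L1)  txn=∅  M[L1]=98
step 19: P0: store L1 := 62  ⟶  MIII  (L1)  txn=BusUpgr  M[L1]=98
step 20: P1: load  L0  ⟶  OSII  (L0)  txn=BusRd  M[L0]=47
step 21: P2: load  L1  ⟶  OISI  (L1)  txn=BusRd  M[L1]=98
step 22: P1: store L1 := 10  ⟶  IMII  (L1)  txn=BusRdX+Flush  M[L1]=62
step 23: P0: load  L1  ⟶  SOII  (L1)  txn=BusRd  M[L1]=62
step 24: P0: load  L1  ⟶  SOII  (L1)  txn=∅  M[L1]=62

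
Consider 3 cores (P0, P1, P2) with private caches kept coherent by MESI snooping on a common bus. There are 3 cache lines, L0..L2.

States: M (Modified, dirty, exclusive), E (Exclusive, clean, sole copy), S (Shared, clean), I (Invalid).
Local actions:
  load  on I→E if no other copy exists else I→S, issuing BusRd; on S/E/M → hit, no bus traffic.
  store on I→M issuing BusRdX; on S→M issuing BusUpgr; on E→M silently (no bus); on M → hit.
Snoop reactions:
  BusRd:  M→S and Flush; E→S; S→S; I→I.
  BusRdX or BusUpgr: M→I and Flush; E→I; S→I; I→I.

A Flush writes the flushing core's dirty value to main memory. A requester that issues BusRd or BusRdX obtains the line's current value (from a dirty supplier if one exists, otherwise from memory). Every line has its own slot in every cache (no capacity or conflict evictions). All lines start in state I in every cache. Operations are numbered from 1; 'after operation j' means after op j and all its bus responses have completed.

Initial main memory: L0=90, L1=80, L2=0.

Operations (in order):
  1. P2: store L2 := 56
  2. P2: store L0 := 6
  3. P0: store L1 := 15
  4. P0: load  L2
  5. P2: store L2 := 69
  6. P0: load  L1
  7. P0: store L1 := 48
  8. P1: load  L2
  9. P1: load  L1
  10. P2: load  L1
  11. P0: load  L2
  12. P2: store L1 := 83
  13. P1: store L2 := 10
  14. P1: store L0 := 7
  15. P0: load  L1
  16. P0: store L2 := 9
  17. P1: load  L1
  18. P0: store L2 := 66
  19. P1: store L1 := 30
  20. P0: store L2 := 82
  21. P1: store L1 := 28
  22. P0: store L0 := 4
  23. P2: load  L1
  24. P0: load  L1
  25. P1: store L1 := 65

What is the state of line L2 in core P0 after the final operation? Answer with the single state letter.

state = M

  op1 P2: store L2 := 56 → I/I/M on L2; bus BusRdX; mem=0
  op2 P2: store L0 := 6 → I/I/M on L0; bus BusRdX; mem=90
  op3 P0: store L1 := 15 → M/I/I on L1; bus BusRdX; mem=80
  op4 P0: load  L2 → S/I/S on L2; bus BusRd Flush; mem=56
  op5 P2: store L2 := 69 → I/I/M on L2; bus BusUpgr; mem=56
  op6 P0: load  L1 → M/I/I on L1; bus (none); mem=80
  op7 P0: store L1 := 48 → M/I/I on L1; bus (none); mem=80
  op8 P1: load  L2 → I/S/S on L2; bus BusRd Flush; mem=69
  op9 P1: load  L1 → S/S/I on L1; bus BusRd Flush; mem=48
  op10 P2: load  L1 → S/S/S on L1; bus BusRd; mem=48
  op11 P0: load  L2 → S/S/S on L2; bus BusRd; mem=69
  op12 P2: store L1 := 83 → I/I/M on L1; bus BusUpgr; mem=48
  op13 P1: store L2 := 10 → I/M/I on L2; bus BusUpgr; mem=69
  op14 P1: store L0 := 7 → I/M/I on L0; bus BusRdX Flush; mem=6
  op15 P0: load  L1 → S/I/S on L1; bus BusRd Flush; mem=83
  op16 P0: store L2 := 9 → M/I/I on L2; bus BusRdX Flush; mem=10
  op17 P1: load  L1 → S/S/S on L1; bus BusRd; mem=83
  op18 P0: store L2 := 66 → M/I/I on L2; bus (none); mem=10
  op19 P1: store L1 := 30 → I/M/I on L1; bus BusUpgr; mem=83
  op20 P0: store L2 := 82 → M/I/I on L2; bus (none); mem=10
  op21 P1: store L1 := 28 → I/M/I on L1; bus (none); mem=83
  op22 P0: store L0 := 4 → M/I/I on L0; bus BusRdX Flush; mem=7
  op23 P2: load  L1 → I/S/S on L1; bus BusRd Flush; mem=28
  op24 P0: load  L1 → S/S/S on L1; bus BusRd; mem=28
  op25 P1: store L1 := 65 → I/M/I on L1; bus BusUpgr; mem=28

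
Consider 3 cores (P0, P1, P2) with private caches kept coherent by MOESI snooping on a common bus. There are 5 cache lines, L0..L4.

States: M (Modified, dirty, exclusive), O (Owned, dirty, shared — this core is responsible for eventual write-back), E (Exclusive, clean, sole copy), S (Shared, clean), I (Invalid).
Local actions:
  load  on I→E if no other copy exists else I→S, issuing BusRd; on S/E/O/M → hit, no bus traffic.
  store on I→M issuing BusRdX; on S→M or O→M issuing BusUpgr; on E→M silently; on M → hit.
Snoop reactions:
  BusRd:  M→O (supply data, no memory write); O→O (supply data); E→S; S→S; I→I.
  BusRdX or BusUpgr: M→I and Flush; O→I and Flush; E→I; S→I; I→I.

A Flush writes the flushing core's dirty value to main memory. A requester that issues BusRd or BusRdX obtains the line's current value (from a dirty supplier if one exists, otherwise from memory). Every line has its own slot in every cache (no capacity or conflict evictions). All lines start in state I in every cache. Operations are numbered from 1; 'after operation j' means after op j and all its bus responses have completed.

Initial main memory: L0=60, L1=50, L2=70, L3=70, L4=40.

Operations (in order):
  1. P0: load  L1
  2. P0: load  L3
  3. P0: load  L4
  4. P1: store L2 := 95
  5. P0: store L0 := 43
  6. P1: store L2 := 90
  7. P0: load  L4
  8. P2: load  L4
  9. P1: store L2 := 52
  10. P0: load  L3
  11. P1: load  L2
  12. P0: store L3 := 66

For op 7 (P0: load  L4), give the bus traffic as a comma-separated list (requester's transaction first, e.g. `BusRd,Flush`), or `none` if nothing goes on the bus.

bus = none

1. P0: load  L1  bus=[BusRd]  L1: P0=E P1=I P2=I  mem[L1]=50
2. P0: load  L3  bus=[BusRd]  L3: P0=E P1=I P2=I  mem[L3]=70
3. P0: load  L4  bus=[BusRd]  L4: P0=E P1=I P2=I  mem[L4]=40
4. P1: store L2 := 95  bus=[BusRdX]  L2: P0=I P1=M P2=I  mem[L2]=70
5. P0: store L0 := 43  bus=[BusRdX]  L0: P0=M P1=I P2=I  mem[L0]=60
6. P1: store L2 := 90  bus=[-]  L2: P0=I P1=M P2=I  mem[L2]=70
7. P0: load  L4  bus=[-]  L4: P0=E P1=I P2=I  mem[L4]=40
8. P2: load  L4  bus=[BusRd]  L4: P0=S P1=I P2=S  mem[L4]=40
9. P1: store L2 := 52  bus=[-]  L2: P0=I P1=M P2=I  mem[L2]=70
10. P0: load  L3  bus=[-]  L3: P0=E P1=I P2=I  mem[L3]=70
11. P1: load  L2  bus=[-]  L2: P0=I P1=M P2=I  mem[L2]=70
12. P0: store L3 := 66  bus=[-]  L3: P0=M P1=I P2=I  mem[L3]=70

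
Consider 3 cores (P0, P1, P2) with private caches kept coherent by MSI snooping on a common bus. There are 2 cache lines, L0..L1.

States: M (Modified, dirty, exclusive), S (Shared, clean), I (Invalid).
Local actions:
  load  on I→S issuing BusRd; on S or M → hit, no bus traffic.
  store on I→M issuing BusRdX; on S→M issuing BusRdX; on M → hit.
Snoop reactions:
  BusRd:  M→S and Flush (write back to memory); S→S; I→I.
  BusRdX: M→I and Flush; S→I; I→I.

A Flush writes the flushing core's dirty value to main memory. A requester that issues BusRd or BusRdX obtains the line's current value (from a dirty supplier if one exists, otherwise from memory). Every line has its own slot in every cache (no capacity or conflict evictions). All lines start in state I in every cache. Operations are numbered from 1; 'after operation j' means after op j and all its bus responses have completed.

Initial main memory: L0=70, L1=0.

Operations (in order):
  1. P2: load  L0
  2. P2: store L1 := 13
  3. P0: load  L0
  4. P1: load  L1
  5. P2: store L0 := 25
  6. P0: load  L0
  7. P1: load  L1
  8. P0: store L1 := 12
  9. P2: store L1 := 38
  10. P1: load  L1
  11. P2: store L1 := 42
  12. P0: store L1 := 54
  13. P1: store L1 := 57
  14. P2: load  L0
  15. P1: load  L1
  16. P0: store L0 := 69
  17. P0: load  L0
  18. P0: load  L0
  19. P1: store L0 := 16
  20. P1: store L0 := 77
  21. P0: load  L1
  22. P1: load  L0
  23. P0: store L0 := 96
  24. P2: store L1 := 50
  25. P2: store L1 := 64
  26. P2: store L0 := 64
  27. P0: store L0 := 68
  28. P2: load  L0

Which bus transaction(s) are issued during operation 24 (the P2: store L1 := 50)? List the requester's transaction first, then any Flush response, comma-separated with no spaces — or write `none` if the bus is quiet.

step 1: P2: load  L0  ⟶  IIS  (L0)  txn=BusRd  M[L0]=70
step 2: P2: store L1 := 13  ⟶  IIM  (L1)  txn=BusRdX  M[L1]=0
step 3: P0: load  L0  ⟶  SIS  (L0)  txn=BusRd  M[L0]=70
step 4: P1: load  L1  ⟶  ISS  (L1)  txn=BusRd+Flush  M[L1]=13
step 5: P2: store L0 := 25  ⟶  IIM  (L0)  txn=BusRdX  M[L0]=70
step 6: P0: load  L0  ⟶  SIS  (L0)  txn=BusRd+Flush  M[L0]=25
step 7: P1: load  L1  ⟶  ISS  (L1)  txn=∅  M[L1]=13
step 8: P0: store L1 := 12  ⟶  MII  (L1)  txn=BusRdX  M[L1]=13
step 9: P2: store L1 := 38  ⟶  IIM  (L1)  txn=BusRdX+Flush  M[L1]=12
step 10: P1: load  L1  ⟶  ISS  (L1)  txn=BusRd+Flush  M[L1]=38
step 11: P2: store L1 := 42  ⟶  IIM  (L1)  txn=BusRdX  M[L1]=38
step 12: P0: store L1 := 54  ⟶  MII  (L1)  txn=BusRdX+Flush  M[L1]=42
step 13: P1: store L1 := 57  ⟶  IMI  (L1)  txn=BusRdX+Flush  M[L1]=54
step 14: P2: load  L0  ⟶  SIS  (L0)  txn=∅  M[L0]=25
step 15: P1: load  L1  ⟶  IMI  (L1)  txn=∅  M[L1]=54
step 16: P0: store L0 := 69  ⟶  MII  (L0)  txn=BusRdX  M[L0]=25
step 17: P0: load  L0  ⟶  MII  (L0)  txn=∅  M[L0]=25
step 18: P0: load  L0  ⟶  MII  (L0)  txn=∅  M[L0]=25
step 19: P1: store L0 := 16  ⟶  IMI  (L0)  txn=BusRdX+Flush  M[L0]=69
step 20: P1: store L0 := 77  ⟶  IMI  (L0)  txn=∅  M[L0]=69
step 21: P0: load  L1  ⟶  SSI  (L1)  txn=BusRd+Flush  M[L1]=57
step 22: P1: load  L0  ⟶  IMI  (L0)  txn=∅  M[L0]=69
step 23: P0: store L0 := 96  ⟶  MII  (L0)  txn=BusRdX+Flush  M[L0]=77
step 24: P2: store L1 := 50  ⟶  IIM  (L1)  txn=BusRdX  M[L1]=57
step 25: P2: store L1 := 64  ⟶  IIM  (L1)  txn=∅  M[L1]=57
step 26: P2: store L0 := 64  ⟶  IIM  (L0)  txn=BusRdX+Flush  M[L0]=96
step 27: P0: store L0 := 68  ⟶  MII  (L0)  txn=BusRdX+Flush  M[L0]=64
step 28: P2: load  L0  ⟶  SIS  (L0)  txn=BusRd+Flush  M[L0]=68

bus = BusRdX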